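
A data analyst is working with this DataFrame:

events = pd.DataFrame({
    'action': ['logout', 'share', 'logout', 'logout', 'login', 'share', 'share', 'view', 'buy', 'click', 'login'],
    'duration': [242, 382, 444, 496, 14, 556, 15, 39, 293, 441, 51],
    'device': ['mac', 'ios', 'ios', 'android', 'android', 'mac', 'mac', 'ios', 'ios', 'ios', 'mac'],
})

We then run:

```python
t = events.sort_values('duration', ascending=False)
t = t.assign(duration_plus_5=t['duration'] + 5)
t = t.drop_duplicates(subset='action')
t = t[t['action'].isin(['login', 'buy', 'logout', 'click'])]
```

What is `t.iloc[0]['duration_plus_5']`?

501

sort by duration descending:
    action  duration   device
5    share       556      mac
3   logout       496  android
2   logout       444      ios
9    click       441      ios
1    share       382      ios
8      buy       293      ios
0   logout       242      mac
10   login        51      mac
7     view        39      ios
6    share        15      mac
4    login        14  android
add column duration_plus_5 = t['duration'] + 5:
    action  duration   device  duration_plus_5
5    share       556      mac              561
3   logout       496  android              501
2   logout       444      ios              449
9    click       441      ios              446
1    share       382      ios              387
8      buy       293      ios              298
0   logout       242      mac              247
10   login        51      mac               56
7     view        39      ios               44
6    share        15      mac               20
4    login        14  android               19
drop duplicate action (keep=first):
    action  duration   device  duration_plus_5
5    share       556      mac              561
3   logout       496  android              501
9    click       441      ios              446
8      buy       293      ios              298
10   login        51      mac               56
7     view        39      ios               44
filter rows where action in ['login', 'buy', 'logout', 'click']:
    action  duration   device  duration_plus_5
3   logout       496  android              501
9    click       441      ios              446
8      buy       293      ios              298
10   login        51      mac               56
Reading off the value at position 0, column 'duration_plus_5', we get 501.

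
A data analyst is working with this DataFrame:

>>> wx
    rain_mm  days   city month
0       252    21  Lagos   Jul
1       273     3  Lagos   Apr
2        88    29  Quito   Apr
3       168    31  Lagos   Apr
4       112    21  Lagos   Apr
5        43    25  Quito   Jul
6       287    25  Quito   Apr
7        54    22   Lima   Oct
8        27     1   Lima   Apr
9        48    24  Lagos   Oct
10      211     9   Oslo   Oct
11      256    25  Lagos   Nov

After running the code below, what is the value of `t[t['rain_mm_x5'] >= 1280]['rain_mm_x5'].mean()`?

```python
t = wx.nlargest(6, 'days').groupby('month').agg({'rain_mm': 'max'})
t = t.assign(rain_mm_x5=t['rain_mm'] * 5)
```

take 6 rows with largest days:
    rain_mm  days   city month
3       168    31  Lagos   Apr
2        88    29  Quito   Apr
5        43    25  Quito   Jul
6       287    25  Quito   Apr
11      256    25  Lagos   Nov
9        48    24  Lagos   Oct
group by month, max of rain_mm:
       rain_mm
month         
Apr        287
Jul         43
Nov        256
Oct         48
add column rain_mm_x5 = t['rain_mm'] * 5:
       rain_mm  rain_mm_x5
month                     
Apr        287        1435
Jul         43         215
Nov        256        1280
Oct         48         240
filter rows where rain_mm_x5 >= 1280:
       rain_mm  rain_mm_x5
month                     
Apr        287        1435
Nov        256        1280

1357.5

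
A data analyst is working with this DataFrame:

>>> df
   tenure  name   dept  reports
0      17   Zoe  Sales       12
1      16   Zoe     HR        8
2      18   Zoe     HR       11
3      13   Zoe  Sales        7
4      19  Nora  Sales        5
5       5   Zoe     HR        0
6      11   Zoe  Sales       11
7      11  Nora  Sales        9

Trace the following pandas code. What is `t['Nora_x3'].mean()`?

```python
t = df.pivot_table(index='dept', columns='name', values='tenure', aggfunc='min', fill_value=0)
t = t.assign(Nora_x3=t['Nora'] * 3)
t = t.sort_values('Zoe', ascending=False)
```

pivot: rows=dept, cols=name, min(tenure):
name   Nora  Zoe
dept            
HR        0    5
Sales    11   11
add column Nora_x3 = t['Nora'] * 3:
name   Nora  Zoe  Nora_x3
dept                     
HR        0    5        0
Sales    11   11       33
sort by Zoe descending:
name   Nora  Zoe  Nora_x3
dept                     
Sales    11   11       33
HR        0    5        0
The mean of column 'Nora_x3' is 16.5.

16.5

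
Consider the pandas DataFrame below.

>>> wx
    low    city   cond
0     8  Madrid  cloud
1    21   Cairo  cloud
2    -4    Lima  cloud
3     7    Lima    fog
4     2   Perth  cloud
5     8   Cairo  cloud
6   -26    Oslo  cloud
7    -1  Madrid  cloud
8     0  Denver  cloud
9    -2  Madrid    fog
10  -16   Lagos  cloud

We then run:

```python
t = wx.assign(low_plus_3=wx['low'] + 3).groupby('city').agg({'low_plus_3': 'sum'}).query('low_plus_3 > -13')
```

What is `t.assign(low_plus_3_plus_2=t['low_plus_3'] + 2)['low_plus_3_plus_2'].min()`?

add column low_plus_3 = wx['low'] + 3:
    low    city   cond  low_plus_3
0     8  Madrid  cloud          11
1    21   Cairo  cloud          24
2    -4    Lima  cloud          -1
3     7    Lima    fog          10
4     2   Perth  cloud           5
5     8   Cairo  cloud          11
6   -26    Oslo  cloud         -23
7    -1  Madrid  cloud           2
8     0  Denver  cloud           3
9    -2  Madrid    fog           1
10  -16   Lagos  cloud         -13
group by city, sum of low_plus_3:
        low_plus_3
city              
Cairo           35
Denver           3
Lagos          -13
Lima             9
Madrid          14
Oslo           -23
Perth            5
filter rows where low_plus_3 > -13:
        low_plus_3
city              
Cairo           35
Denver           3
Lima             9
Madrid          14
Perth            5
add column low_plus_3_plus_2 = t['low_plus_3'] + 2:
        low_plus_3  low_plus_3_plus_2
city                                 
Cairo           35                 37
Denver           3                  5
Lima             9                 11
Madrid          14                 16
Perth            5                  7
Then the min of column 'low_plus_3_plus_2': 5

5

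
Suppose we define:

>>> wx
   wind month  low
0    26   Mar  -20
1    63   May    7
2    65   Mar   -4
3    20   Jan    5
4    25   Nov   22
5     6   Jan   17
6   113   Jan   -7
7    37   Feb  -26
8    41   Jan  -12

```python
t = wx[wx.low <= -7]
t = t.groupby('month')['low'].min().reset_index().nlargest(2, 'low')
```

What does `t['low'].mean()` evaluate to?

-16.0

filter rows where low <= -7:
   wind month  low
0    26   Mar  -20
6   113   Jan   -7
7    37   Feb  -26
8    41   Jan  -12
group by month, min of low:
month
Feb   -26
Jan   -12
Mar   -20
Name: low, dtype: int64
reset_index():
  month  low
0   Feb  -26
1   Jan  -12
2   Mar  -20
take 2 rows with largest low:
  month  low
1   Jan  -12
2   Mar  -20
So mean() = -16.0.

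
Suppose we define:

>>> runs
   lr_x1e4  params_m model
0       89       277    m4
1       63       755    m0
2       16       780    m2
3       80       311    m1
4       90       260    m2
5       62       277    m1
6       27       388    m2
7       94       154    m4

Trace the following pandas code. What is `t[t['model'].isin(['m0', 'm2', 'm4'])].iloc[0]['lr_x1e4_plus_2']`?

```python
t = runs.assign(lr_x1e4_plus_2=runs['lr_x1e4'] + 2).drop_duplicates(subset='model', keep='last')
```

add column lr_x1e4_plus_2 = runs['lr_x1e4'] + 2:
   lr_x1e4  params_m model  lr_x1e4_plus_2
0       89       277    m4              91
1       63       755    m0              65
2       16       780    m2              18
3       80       311    m1              82
4       90       260    m2              92
5       62       277    m1              64
6       27       388    m2              29
7       94       154    m4              96
drop duplicate model (keep=last):
   lr_x1e4  params_m model  lr_x1e4_plus_2
1       63       755    m0              65
5       62       277    m1              64
6       27       388    m2              29
7       94       154    m4              96
filter rows where model in ['m0', 'm2', 'm4']:
   lr_x1e4  params_m model  lr_x1e4_plus_2
1       63       755    m0              65
6       27       388    m2              29
7       94       154    m4              96
Reading off the value at position 0, column 'lr_x1e4_plus_2', we get 65.

65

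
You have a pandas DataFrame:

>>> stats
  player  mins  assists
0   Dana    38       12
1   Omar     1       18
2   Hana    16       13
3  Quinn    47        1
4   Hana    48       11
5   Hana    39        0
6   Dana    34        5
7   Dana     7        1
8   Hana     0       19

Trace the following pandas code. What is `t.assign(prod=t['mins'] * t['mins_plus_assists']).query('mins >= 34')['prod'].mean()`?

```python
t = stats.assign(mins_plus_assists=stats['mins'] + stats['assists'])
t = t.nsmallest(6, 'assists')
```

add column mins_plus_assists = stats['mins'] + stats['assists']:
  player  mins  assists  mins_plus_assists
0   Dana    38       12                 50
1   Omar     1       18                 19
2   Hana    16       13                 29
3  Quinn    47        1                 48
4   Hana    48       11                 59
5   Hana    39        0                 39
6   Dana    34        5                 39
7   Dana     7        1                  8
8   Hana     0       19                 19
take 6 rows with smallest assists:
  player  mins  assists  mins_plus_assists
5   Hana    39        0                 39
3  Quinn    47        1                 48
7   Dana     7        1                  8
6   Dana    34        5                 39
4   Hana    48       11                 59
0   Dana    38       12                 50
add column prod = t['mins'] * t['mins_plus_assists']:
  player  mins  assists  mins_plus_assists  prod
5   Hana    39        0                 39  1521
3  Quinn    47        1                 48  2256
7   Dana     7        1                  8    56
6   Dana    34        5                 39  1326
4   Hana    48       11                 59  2832
0   Dana    38       12                 50  1900
filter rows where mins >= 34:
  player  mins  assists  mins_plus_assists  prod
5   Hana    39        0                 39  1521
3  Quinn    47        1                 48  2256
6   Dana    34        5                 39  1326
4   Hana    48       11                 59  2832
0   Dana    38       12                 50  1900
So mean() = 1967.0.

1967.0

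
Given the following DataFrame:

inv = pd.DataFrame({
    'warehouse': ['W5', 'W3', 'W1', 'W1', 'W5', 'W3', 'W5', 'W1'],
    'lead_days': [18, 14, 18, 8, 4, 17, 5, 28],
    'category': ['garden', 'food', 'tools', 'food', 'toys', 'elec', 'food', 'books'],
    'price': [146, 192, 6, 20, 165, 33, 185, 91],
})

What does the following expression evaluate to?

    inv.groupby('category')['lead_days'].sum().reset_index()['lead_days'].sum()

group by category, sum of lead_days:
category
books     28
elec      17
food      27
garden    18
tools     18
toys       4
Name: lead_days, dtype: int64
reset_index():
  category  lead_days
0    books         28
1     elec         17
2     food         27
3   garden         18
4    tools         18
5     toys          4
Reading off the sum of column 'lead_days', we get 112.

112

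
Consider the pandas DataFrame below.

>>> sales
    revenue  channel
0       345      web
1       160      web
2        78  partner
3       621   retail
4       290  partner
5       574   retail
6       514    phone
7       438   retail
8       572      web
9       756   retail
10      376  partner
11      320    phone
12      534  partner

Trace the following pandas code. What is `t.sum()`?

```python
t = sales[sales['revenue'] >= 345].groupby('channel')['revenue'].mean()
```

filter rows where revenue >= 345:
    revenue  channel
0       345      web
3       621   retail
5       574   retail
6       514    phone
7       438   retail
8       572      web
9       756   retail
10      376  partner
12      534  partner
group by channel, mean of revenue:
channel
partner    455.00
phone      514.00
retail     597.25
web        458.50
Name: revenue, dtype: float64

2024.75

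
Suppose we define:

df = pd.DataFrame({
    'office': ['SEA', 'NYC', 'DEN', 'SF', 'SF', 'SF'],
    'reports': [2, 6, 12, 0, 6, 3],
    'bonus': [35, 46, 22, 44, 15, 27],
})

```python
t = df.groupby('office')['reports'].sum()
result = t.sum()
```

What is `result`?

29

group by office, sum of reports:
office
DEN    12
NYC     6
SEA     2
SF      9
Name: reports, dtype: int64
Reading off the sum of the resulting series, we get 29.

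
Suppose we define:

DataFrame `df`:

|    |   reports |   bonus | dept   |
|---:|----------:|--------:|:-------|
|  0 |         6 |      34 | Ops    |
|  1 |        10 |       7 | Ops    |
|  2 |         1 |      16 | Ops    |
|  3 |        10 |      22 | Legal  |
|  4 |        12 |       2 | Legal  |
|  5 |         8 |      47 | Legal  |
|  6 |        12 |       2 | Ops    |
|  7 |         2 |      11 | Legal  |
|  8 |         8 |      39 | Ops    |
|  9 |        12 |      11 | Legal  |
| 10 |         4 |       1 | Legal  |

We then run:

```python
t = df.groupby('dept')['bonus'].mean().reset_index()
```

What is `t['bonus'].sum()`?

35.2666666667

group by dept, mean of bonus:
dept
Legal    15.666667
Ops      19.600000
Name: bonus, dtype: float64
reset_index():
    dept      bonus
0  Legal  15.666667
1    Ops  19.600000
Reading off the sum of column 'bonus', we get 35.2666666667.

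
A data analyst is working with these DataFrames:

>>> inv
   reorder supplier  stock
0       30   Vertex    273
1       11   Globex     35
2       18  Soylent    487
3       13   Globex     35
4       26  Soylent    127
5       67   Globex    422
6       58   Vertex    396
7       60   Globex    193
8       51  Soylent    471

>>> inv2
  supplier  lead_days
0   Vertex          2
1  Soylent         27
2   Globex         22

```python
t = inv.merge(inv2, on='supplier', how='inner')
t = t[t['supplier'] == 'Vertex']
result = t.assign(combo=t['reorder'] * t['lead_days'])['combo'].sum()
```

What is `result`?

merge on 'supplier' (how='inner') → 9 rows:
   reorder supplier  stock  lead_days
0       30   Vertex    273          2
1       11   Globex     35         22
2       18  Soylent    487         27
3       13   Globex     35         22
4       26  Soylent    127         27
5       67   Globex    422         22
6       58   Vertex    396          2
7       60   Globex    193         22
8       51  Soylent    471         27
filter rows where supplier == 'Vertex':
   reorder supplier  stock  lead_days
0       30   Vertex    273          2
6       58   Vertex    396          2
add column combo = t['reorder'] * t['lead_days']:
   reorder supplier  stock  lead_days  combo
0       30   Vertex    273          2     60
6       58   Vertex    396          2    116
Taking the sum of column 'combo' gives 176.

176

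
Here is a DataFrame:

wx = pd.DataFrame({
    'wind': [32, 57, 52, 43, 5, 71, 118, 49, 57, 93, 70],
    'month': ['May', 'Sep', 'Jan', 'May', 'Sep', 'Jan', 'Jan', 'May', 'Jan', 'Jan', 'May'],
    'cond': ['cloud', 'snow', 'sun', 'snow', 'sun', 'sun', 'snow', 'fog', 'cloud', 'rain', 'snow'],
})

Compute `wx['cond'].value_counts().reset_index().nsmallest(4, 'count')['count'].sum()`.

7

value_counts of cond:
cond
snow     4
sun      3
cloud    2
fog      1
rain     1
Name: count, dtype: int64
reset_index():
    cond  count
0   snow      4
1    sun      3
2  cloud      2
3    fog      1
4   rain      1
take 4 rows with smallest count:
    cond  count
3    fog      1
4   rain      1
2  cloud      2
1    sun      3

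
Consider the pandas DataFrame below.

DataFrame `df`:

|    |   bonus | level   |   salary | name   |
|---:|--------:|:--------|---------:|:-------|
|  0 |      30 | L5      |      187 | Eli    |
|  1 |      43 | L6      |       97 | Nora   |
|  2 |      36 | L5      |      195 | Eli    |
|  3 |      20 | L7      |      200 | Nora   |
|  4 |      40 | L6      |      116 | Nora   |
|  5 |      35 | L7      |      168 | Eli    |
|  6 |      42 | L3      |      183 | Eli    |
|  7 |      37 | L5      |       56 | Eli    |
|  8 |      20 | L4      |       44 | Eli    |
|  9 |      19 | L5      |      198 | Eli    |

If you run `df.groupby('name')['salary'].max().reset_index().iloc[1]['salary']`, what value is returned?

group by name, max of salary:
name
Eli     198
Nora    200
Name: salary, dtype: int64
reset_index():
   name  salary
0   Eli     198
1  Nora     200
value at position 1, column 'salary' → 200

200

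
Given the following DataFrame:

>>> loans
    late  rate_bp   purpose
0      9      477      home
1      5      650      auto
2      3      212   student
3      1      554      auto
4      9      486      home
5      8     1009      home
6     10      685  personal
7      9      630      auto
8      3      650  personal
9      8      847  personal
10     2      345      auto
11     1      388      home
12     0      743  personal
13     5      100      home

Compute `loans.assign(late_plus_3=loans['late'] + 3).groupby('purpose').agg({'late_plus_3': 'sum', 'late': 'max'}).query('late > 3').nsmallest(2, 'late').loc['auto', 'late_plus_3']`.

29

add column late_plus_3 = loans['late'] + 3:
    late  rate_bp   purpose  late_plus_3
0      9      477      home           12
1      5      650      auto            8
2      3      212   student            6
3      1      554      auto            4
4      9      486      home           12
5      8     1009      home           11
6     10      685  personal           13
7      9      630      auto           12
8      3      650  personal            6
9      8      847  personal           11
10     2      345      auto            5
11     1      388      home            4
12     0      743  personal            3
13     5      100      home            8
group by purpose: sum(late_plus_3), max(late):
          late_plus_3  late
purpose                    
auto               29     9
home               47     9
personal           33    10
student             6     3
filter rows where late > 3:
          late_plus_3  late
purpose                    
auto               29     9
home               47     9
personal           33    10
take 2 rows with smallest late:
         late_plus_3  late
purpose                   
auto              29     9
home              47     9
Taking the value at row 'auto', column 'late_plus_3' gives 29.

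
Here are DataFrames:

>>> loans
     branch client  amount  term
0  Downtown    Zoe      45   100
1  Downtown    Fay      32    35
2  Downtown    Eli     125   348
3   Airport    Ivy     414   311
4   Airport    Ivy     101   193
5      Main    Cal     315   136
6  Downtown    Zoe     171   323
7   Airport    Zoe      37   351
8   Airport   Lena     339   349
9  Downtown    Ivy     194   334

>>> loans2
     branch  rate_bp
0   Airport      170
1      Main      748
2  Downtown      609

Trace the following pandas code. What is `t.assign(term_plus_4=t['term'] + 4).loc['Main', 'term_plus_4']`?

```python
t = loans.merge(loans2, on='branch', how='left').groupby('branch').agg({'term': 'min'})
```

140

merge on 'branch' (how='left') → 10 rows:
     branch client  amount  term  rate_bp
0  Downtown    Zoe      45   100      609
1  Downtown    Fay      32    35      609
2  Downtown    Eli     125   348      609
3   Airport    Ivy     414   311      170
4   Airport    Ivy     101   193      170
5      Main    Cal     315   136      748
6  Downtown    Zoe     171   323      609
7   Airport    Zoe      37   351      170
8   Airport   Lena     339   349      170
9  Downtown    Ivy     194   334      609
group by branch, min of term:
          term
branch        
Airport    193
Downtown    35
Main       136
add column term_plus_4 = t['term'] + 4:
          term  term_plus_4
branch                     
Airport    193          197
Downtown    35           39
Main       136          140
So loc['Main', 'term_plus_4'] = 140.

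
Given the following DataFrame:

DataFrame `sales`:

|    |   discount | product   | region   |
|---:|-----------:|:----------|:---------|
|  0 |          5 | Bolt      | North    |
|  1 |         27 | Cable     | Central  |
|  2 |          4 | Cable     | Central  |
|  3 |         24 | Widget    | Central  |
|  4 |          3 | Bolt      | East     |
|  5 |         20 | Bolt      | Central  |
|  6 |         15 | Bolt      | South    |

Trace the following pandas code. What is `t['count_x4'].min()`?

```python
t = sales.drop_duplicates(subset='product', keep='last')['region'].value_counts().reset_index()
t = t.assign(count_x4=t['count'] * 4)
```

4

drop duplicate product (keep=last):
   discount product   region
2         4   Cable  Central
3        24  Widget  Central
6        15    Bolt    South
value_counts of region:
region
Central    2
South      1
Name: count, dtype: int64
reset_index():
    region  count
0  Central      2
1    South      1
add column count_x4 = t['count'] * 4:
    region  count  count_x4
0  Central      2         8
1    South      1         4
Then the min of column 'count_x4': 4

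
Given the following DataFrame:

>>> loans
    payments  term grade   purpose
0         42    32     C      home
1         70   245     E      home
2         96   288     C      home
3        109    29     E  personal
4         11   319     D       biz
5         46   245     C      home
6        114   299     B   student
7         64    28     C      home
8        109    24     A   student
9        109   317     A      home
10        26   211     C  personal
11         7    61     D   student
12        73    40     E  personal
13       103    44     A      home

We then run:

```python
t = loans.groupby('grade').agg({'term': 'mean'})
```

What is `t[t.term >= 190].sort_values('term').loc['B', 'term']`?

group by grade, mean of term:
             term
grade            
A      128.333333
B      299.000000
C      160.800000
D      190.000000
E      104.666667
filter rows where term >= 190:
        term
grade       
B      299.0
D      190.0
sort by term:
        term
grade       
D      190.0
B      299.0
Reading off the value at row 'B', column 'term', we get 299.0.

299.0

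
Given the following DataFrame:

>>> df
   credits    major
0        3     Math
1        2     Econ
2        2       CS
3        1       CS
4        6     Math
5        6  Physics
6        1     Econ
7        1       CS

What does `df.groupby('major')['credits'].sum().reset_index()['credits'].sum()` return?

group by major, sum of credits:
major
CS         4
Econ       3
Math       9
Physics    6
Name: credits, dtype: int64
reset_index():
     major  credits
0       CS        4
1     Econ        3
2     Math        9
3  Physics        6
So sum() = 22.

22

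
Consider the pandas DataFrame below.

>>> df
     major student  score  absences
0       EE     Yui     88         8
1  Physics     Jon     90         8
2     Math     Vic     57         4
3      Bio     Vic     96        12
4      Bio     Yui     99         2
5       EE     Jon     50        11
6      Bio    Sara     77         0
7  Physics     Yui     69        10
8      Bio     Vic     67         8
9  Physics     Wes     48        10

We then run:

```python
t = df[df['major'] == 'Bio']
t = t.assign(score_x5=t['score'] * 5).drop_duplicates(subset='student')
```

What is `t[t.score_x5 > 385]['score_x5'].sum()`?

filter rows where major == 'Bio':
  major student  score  absences
3   Bio     Vic     96        12
4   Bio     Yui     99         2
6   Bio    Sara     77         0
8   Bio     Vic     67         8
add column score_x5 = t['score'] * 5:
  major student  score  absences  score_x5
3   Bio     Vic     96        12       480
4   Bio     Yui     99         2       495
6   Bio    Sara     77         0       385
8   Bio     Vic     67         8       335
drop duplicate student (keep=first):
  major student  score  absences  score_x5
3   Bio     Vic     96        12       480
4   Bio     Yui     99         2       495
6   Bio    Sara     77         0       385
filter rows where score_x5 > 385:
  major student  score  absences  score_x5
3   Bio     Vic     96        12       480
4   Bio     Yui     99         2       495

975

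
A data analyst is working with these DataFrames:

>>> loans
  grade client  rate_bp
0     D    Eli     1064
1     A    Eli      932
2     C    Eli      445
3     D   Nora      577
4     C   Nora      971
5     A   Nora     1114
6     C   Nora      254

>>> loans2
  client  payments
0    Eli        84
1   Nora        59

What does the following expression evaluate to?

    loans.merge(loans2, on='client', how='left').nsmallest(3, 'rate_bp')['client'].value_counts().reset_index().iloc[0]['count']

2

merge on 'client' (how='left') → 7 rows:
  grade client  rate_bp  payments
0     D    Eli     1064        84
1     A    Eli      932        84
2     C    Eli      445        84
3     D   Nora      577        59
4     C   Nora      971        59
5     A   Nora     1114        59
6     C   Nora      254        59
take 3 rows with smallest rate_bp:
  grade client  rate_bp  payments
6     C   Nora      254        59
2     C    Eli      445        84
3     D   Nora      577        59
value_counts of client:
client
Nora    2
Eli     1
Name: count, dtype: int64
reset_index():
  client  count
0   Nora      2
1    Eli      1
value at position 0, column 'count' → 2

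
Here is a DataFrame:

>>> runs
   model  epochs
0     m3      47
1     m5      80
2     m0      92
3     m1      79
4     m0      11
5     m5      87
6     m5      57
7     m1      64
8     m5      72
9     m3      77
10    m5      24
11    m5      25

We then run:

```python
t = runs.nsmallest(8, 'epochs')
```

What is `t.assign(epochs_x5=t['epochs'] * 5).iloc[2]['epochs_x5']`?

take 8 rows with smallest epochs:
   model  epochs
4     m0      11
10    m5      24
11    m5      25
0     m3      47
6     m5      57
7     m1      64
8     m5      72
9     m3      77
add column epochs_x5 = t['epochs'] * 5:
   model  epochs  epochs_x5
4     m0      11         55
10    m5      24        120
11    m5      25        125
0     m3      47        235
6     m5      57        285
7     m1      64        320
8     m5      72        360
9     m3      77        385

125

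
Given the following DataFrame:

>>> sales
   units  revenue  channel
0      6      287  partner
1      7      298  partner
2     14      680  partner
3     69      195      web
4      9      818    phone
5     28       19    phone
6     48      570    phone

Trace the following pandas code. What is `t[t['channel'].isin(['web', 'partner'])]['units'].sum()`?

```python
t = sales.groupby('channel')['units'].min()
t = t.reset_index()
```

group by channel, min of units:
channel
partner     6
phone       9
web        69
Name: units, dtype: int64
reset_index():
   channel  units
0  partner      6
1    phone      9
2      web     69
filter rows where channel in ['web', 'partner']:
   channel  units
0  partner      6
2      web     69
Taking the sum of column 'units' gives 75.

75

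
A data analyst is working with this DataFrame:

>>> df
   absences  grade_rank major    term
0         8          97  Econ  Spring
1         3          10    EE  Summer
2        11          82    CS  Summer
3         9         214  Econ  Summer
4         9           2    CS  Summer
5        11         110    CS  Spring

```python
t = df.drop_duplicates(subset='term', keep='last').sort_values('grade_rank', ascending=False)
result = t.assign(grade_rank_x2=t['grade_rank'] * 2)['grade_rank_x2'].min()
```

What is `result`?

4

drop duplicate term (keep=last):
   absences  grade_rank major    term
4         9           2    CS  Summer
5        11         110    CS  Spring
sort by grade_rank descending:
   absences  grade_rank major    term
5        11         110    CS  Spring
4         9           2    CS  Summer
add column grade_rank_x2 = t['grade_rank'] * 2:
   absences  grade_rank major    term  grade_rank_x2
5        11         110    CS  Spring            220
4         9           2    CS  Summer              4
So min() = 4.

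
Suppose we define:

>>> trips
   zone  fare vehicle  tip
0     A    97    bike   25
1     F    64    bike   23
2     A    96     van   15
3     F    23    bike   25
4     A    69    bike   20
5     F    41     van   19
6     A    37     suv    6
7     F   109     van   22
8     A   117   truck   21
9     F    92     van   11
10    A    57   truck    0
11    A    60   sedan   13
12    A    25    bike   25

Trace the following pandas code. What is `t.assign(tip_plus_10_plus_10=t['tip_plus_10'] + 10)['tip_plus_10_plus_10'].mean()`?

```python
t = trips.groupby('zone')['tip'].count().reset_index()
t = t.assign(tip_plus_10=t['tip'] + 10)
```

26.5

group by zone, count of tip:
zone
A    8
F    5
Name: tip, dtype: int64
reset_index():
  zone  tip
0    A    8
1    F    5
add column tip_plus_10 = t['tip'] + 10:
  zone  tip  tip_plus_10
0    A    8           18
1    F    5           15
add column tip_plus_10_plus_10 = t['tip_plus_10'] + 10:
  zone  tip  tip_plus_10  tip_plus_10_plus_10
0    A    8           18                   28
1    F    5           15                   25
Taking the mean of column 'tip_plus_10_plus_10' gives 26.5.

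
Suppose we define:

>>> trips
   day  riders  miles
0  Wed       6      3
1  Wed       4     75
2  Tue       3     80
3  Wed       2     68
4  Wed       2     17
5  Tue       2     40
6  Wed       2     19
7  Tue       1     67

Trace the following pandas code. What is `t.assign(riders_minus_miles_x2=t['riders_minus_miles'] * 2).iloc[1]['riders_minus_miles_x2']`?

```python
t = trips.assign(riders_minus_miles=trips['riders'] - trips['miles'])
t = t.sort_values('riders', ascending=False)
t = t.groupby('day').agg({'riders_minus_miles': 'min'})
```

add column riders_minus_miles = trips['riders'] - trips['miles']:
   day  riders  miles  riders_minus_miles
0  Wed       6      3                   3
1  Wed       4     75                 -71
2  Tue       3     80                 -77
3  Wed       2     68                 -66
4  Wed       2     17                 -15
5  Tue       2     40                 -38
6  Wed       2     19                 -17
7  Tue       1     67                 -66
sort by riders descending:
   day  riders  miles  riders_minus_miles
0  Wed       6      3                   3
1  Wed       4     75                 -71
2  Tue       3     80                 -77
3  Wed       2     68                 -66
4  Wed       2     17                 -15
5  Tue       2     40                 -38
6  Wed       2     19                 -17
7  Tue       1     67                 -66
group by day, min of riders_minus_miles:
     riders_minus_miles
day                    
Tue                 -77
Wed                 -71
add column riders_minus_miles_x2 = t['riders_minus_miles'] * 2:
     riders_minus_miles  riders_minus_miles_x2
day                                           
Tue                 -77                   -154
Wed                 -71                   -142

-142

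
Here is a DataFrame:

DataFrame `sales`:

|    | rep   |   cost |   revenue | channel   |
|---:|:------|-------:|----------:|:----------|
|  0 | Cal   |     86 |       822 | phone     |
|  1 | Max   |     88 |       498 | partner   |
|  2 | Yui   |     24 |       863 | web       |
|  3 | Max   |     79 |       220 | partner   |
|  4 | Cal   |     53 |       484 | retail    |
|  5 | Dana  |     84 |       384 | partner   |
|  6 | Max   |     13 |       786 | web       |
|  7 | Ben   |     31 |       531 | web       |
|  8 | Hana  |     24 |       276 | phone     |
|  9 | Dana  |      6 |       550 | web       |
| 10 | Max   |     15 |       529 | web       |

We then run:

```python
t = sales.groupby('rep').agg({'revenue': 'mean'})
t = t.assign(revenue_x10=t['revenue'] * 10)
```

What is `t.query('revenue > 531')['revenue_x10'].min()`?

group by rep, mean of revenue:
      revenue
rep          
Ben    531.00
Cal    653.00
Dana   467.00
Hana   276.00
Max    508.25
Yui    863.00
add column revenue_x10 = t['revenue'] * 10:
      revenue  revenue_x10
rep                       
Ben    531.00       5310.0
Cal    653.00       6530.0
Dana   467.00       4670.0
Hana   276.00       2760.0
Max    508.25       5082.5
Yui    863.00       8630.0
filter rows where revenue > 531:
     revenue  revenue_x10
rep                      
Cal    653.0       6530.0
Yui    863.0       8630.0
Hence 6530.0.

6530.0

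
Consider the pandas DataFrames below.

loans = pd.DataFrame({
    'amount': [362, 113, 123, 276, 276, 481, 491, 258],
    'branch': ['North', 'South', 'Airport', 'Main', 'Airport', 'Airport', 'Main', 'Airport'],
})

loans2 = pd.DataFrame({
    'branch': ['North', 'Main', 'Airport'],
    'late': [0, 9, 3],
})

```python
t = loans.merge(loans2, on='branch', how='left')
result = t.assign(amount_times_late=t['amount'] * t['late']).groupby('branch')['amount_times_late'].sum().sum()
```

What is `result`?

merge on 'branch' (how='left') → 8 rows:
   amount   branch  late
0     362    North   0.0
1     113    South   NaN
2     123  Airport   3.0
3     276     Main   9.0
4     276  Airport   3.0
5     481  Airport   3.0
6     491     Main   9.0
7     258  Airport   3.0
add column amount_times_late = t['amount'] * t['late']:
   amount   branch  late  amount_times_late
0     362    North   0.0                0.0
1     113    South   NaN                NaN
2     123  Airport   3.0              369.0
3     276     Main   9.0             2484.0
4     276  Airport   3.0              828.0
5     481  Airport   3.0             1443.0
6     491     Main   9.0             4419.0
7     258  Airport   3.0              774.0
group by branch, sum of amount_times_late:
branch
Airport    3414.0
Main       6903.0
North         0.0
South         0.0
Name: amount_times_late, dtype: float64
sum of the resulting series → 10317.0

10317.0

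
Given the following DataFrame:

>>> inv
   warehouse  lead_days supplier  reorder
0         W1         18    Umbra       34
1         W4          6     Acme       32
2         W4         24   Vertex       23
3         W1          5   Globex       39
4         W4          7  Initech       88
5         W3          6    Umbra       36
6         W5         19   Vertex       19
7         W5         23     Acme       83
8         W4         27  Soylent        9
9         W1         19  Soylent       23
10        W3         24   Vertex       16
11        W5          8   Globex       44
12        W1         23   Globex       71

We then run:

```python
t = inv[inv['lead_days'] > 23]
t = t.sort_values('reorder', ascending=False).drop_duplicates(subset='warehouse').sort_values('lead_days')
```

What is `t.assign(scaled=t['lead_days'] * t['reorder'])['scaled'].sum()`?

936

filter rows where lead_days > 23:
   warehouse  lead_days supplier  reorder
2         W4         24   Vertex       23
8         W4         27  Soylent        9
10        W3         24   Vertex       16
sort by reorder descending:
   warehouse  lead_days supplier  reorder
2         W4         24   Vertex       23
10        W3         24   Vertex       16
8         W4         27  Soylent        9
drop duplicate warehouse (keep=first):
   warehouse  lead_days supplier  reorder
2         W4         24   Vertex       23
10        W3         24   Vertex       16
sort by lead_days:
   warehouse  lead_days supplier  reorder
2         W4         24   Vertex       23
10        W3         24   Vertex       16
add column scaled = t['lead_days'] * t['reorder']:
   warehouse  lead_days supplier  reorder  scaled
2         W4         24   Vertex       23     552
10        W3         24   Vertex       16     384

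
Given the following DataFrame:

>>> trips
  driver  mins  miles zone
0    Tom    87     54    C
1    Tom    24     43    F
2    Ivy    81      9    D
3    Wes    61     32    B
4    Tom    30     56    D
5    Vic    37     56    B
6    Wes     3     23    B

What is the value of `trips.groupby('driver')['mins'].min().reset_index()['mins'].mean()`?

36.25

group by driver, min of mins:
driver
Ivy    81
Tom    24
Vic    37
Wes     3
Name: mins, dtype: int64
reset_index():
  driver  mins
0    Ivy    81
1    Tom    24
2    Vic    37
3    Wes     3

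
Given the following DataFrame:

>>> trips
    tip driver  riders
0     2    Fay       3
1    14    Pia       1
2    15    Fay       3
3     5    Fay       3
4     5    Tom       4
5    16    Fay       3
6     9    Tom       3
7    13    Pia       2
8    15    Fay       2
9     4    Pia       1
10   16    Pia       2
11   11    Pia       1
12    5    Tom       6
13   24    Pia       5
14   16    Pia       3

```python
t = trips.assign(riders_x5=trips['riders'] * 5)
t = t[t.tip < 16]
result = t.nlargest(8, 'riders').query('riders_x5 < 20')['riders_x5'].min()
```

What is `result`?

10

add column riders_x5 = trips['riders'] * 5:
    tip driver  riders  riders_x5
0     2    Fay       3         15
1    14    Pia       1          5
2    15    Fay       3         15
3     5    Fay       3         15
4     5    Tom       4         20
5    16    Fay       3         15
6     9    Tom       3         15
7    13    Pia       2         10
8    15    Fay       2         10
9     4    Pia       1          5
10   16    Pia       2         10
11   11    Pia       1          5
12    5    Tom       6         30
13   24    Pia       5         25
14   16    Pia       3         15
filter rows where tip < 16:
    tip driver  riders  riders_x5
0     2    Fay       3         15
1    14    Pia       1          5
2    15    Fay       3         15
3     5    Fay       3         15
4     5    Tom       4         20
6     9    Tom       3         15
7    13    Pia       2         10
8    15    Fay       2         10
9     4    Pia       1          5
11   11    Pia       1          5
12    5    Tom       6         30
take 8 rows with largest riders:
    tip driver  riders  riders_x5
12    5    Tom       6         30
4     5    Tom       4         20
0     2    Fay       3         15
2    15    Fay       3         15
3     5    Fay       3         15
6     9    Tom       3         15
7    13    Pia       2         10
8    15    Fay       2         10
filter rows where riders_x5 < 20:
   tip driver  riders  riders_x5
0    2    Fay       3         15
2   15    Fay       3         15
3    5    Fay       3         15
6    9    Tom       3         15
7   13    Pia       2         10
8   15    Fay       2         10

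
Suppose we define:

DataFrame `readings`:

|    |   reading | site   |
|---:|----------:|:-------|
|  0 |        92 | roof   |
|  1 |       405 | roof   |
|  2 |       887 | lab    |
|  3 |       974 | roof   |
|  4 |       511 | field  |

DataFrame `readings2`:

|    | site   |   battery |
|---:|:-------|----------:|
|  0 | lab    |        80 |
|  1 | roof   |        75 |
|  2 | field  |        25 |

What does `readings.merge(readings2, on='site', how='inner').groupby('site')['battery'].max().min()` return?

merge on 'site' (how='inner') → 5 rows:
   reading   site  battery
0       92   roof       75
1      405   roof       75
2      887    lab       80
3      974   roof       75
4      511  field       25
group by site, max of battery:
site
field    25
lab      80
roof     75
Name: battery, dtype: int64

25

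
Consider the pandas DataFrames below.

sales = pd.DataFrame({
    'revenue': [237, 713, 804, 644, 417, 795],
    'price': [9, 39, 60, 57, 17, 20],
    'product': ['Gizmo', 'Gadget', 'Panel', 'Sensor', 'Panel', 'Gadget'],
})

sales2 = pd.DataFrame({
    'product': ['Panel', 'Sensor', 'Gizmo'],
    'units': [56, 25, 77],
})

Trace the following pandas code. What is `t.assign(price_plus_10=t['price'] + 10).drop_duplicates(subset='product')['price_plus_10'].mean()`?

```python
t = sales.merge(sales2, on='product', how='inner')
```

52.0

merge on 'product' (how='inner') → 4 rows:
   revenue  price product  units
0      237      9   Gizmo     77
1      804     60   Panel     56
2      644     57  Sensor     25
3      417     17   Panel     56
add column price_plus_10 = t['price'] + 10:
   revenue  price product  units  price_plus_10
0      237      9   Gizmo     77             19
1      804     60   Panel     56             70
2      644     57  Sensor     25             67
3      417     17   Panel     56             27
drop duplicate product (keep=first):
   revenue  price product  units  price_plus_10
0      237      9   Gizmo     77             19
1      804     60   Panel     56             70
2      644     57  Sensor     25             67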